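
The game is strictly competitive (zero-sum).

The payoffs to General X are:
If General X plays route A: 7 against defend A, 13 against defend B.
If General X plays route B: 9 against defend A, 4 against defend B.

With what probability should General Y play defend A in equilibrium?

Row minima are 7 and 4, so General X's maximin is 7; column maxima are 9 and 13, so General Y's minimax is 9. These differ, so the equilibrium is in mixed strategies.
Let General Y play defend A with probability q. General X is indifferent when 7q + 13(1−q) = 9q + 4(1−q), giving q = 9/11.

9/11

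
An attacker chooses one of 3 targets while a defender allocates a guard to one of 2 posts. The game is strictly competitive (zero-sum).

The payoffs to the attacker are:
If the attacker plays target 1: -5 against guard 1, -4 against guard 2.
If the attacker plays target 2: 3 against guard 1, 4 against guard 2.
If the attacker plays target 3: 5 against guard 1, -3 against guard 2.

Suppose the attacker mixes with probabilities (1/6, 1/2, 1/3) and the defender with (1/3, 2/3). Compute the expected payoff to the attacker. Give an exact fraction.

1

Against (1/3, 2/3), each row's expected payoff is target 1: -13/3; target 2: 11/3; target 3: -1/3.
Taking the (1/6, 1/2, 1/3)-weighted average: (1/6)·(-13/3) + (1/2)·(11/3) + (1/3)·(-1/3) = 1.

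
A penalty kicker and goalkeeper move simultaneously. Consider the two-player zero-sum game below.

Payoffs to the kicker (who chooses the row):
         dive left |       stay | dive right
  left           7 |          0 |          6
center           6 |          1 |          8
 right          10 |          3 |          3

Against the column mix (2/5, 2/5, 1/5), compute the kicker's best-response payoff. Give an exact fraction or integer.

left: (7)·(2/5) + (0)·(2/5) + (6)·(1/5) = 4.
center: (6)·(2/5) + (1)·(2/5) + (8)·(1/5) = 22/5.
right: (10)·(2/5) + (3)·(2/5) + (3)·(1/5) = 29/5.
The best pure response is right with expected payoff 29/5.

29/5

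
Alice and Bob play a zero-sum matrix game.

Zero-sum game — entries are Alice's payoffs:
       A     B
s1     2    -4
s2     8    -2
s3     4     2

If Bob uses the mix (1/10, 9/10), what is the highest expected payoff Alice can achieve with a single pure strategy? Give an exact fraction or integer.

s1: (2)·(1/10) + (-4)·(9/10) = -17/5.
s2: (8)·(1/10) + (-2)·(9/10) = -1.
s3: (4)·(1/10) + (2)·(9/10) = 11/5.
The best pure response is s3 with expected payoff 11/5.

11/5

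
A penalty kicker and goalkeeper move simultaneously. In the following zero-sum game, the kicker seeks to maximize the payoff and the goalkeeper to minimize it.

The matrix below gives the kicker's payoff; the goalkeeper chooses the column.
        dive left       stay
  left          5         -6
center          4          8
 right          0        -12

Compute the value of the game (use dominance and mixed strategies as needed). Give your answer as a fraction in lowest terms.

64/15

Row right is strictly dominated by row left, so the kicker never plays it.
The remaining 2×2 game on (left, center) × (dive left, stay) has no saddle point. Let the kicker play left with probability p; indifference gives 5p + 4(1−p) = −6p + 8(1−p), so p = 4/15.
Similarly the goalkeeper's optimal q on dive left is 14/15, and the value is 5·(14/15) + (-6)·(1/15) = 64/15.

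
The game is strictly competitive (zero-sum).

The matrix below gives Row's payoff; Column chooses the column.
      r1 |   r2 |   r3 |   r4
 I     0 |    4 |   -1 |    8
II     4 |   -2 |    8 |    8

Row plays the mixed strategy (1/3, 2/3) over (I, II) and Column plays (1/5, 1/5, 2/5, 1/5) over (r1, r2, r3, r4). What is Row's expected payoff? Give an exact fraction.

Against (1/5, 1/5, 2/5, 1/5), each row's expected payoff is I: 2; II: 26/5.
Taking the (1/3, 2/3)-weighted average: (1/3)·(2) + (2/3)·(26/5) = 62/15.

62/15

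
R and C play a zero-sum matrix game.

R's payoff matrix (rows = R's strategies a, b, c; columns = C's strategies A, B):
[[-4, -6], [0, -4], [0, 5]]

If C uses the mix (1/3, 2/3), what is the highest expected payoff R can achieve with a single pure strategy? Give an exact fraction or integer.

a: (-4)·(1/3) + (-6)·(2/3) = -16/3.
b: (0)·(1/3) + (-4)·(2/3) = -8/3.
c: (0)·(1/3) + (5)·(2/3) = 10/3.
The best pure response is c with expected payoff 10/3.

10/3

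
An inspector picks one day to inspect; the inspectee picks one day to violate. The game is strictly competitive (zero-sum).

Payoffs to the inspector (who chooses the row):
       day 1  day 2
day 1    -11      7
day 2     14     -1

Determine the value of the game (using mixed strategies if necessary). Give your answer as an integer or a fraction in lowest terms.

Row minima are -11 and -1, so the inspector's maximin is -1; column maxima are 14 and 7, so the inspectee's minimax is 7. These differ, so the equilibrium is in mixed strategies.
Let the inspector play day 1 with probability p. The inspectee is indifferent when −11p + 14(1−p) = 7p − (1−p), giving p = 5/11.
Let the inspectee play day 1 with probability q. The inspector is indifferent when −11q + 7(1−q) = 14q − (1−q), giving q = 8/33.
The value is -11·(8/33) + (7)·(25/33) = 29/11.

29/11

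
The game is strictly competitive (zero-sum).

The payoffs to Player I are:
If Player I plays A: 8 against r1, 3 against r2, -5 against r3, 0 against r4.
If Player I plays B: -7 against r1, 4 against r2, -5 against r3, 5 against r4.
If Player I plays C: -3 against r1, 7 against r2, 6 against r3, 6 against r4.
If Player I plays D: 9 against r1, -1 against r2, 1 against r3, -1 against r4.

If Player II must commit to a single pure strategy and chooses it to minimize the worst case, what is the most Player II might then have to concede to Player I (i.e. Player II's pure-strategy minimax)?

6

The worst case (largest entry) in each column is r1: 9, r2: 7, r3: 6, r4: 6.
The best (smallest) of these is 6.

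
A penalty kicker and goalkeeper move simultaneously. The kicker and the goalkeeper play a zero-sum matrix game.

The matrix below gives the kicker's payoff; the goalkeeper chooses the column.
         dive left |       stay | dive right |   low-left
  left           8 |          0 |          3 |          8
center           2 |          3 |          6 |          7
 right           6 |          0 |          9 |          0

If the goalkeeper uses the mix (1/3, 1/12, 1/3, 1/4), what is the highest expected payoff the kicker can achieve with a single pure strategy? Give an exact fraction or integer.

left: (8)·(1/3) + (0)·(1/12) + (3)·(1/3) + (8)·(1/4) = 17/3.
center: (2)·(1/3) + (3)·(1/12) + (6)·(1/3) + (7)·(1/4) = 14/3.
right: (6)·(1/3) + (0)·(1/12) + (9)·(1/3) + (0)·(1/4) = 5.
The best pure response is left with expected payoff 17/3.

17/3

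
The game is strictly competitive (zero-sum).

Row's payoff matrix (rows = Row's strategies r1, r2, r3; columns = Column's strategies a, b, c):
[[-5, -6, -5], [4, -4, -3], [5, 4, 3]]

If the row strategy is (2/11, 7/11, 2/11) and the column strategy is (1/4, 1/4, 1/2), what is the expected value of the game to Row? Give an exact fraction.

-27/22

Against (1/4, 1/4, 1/2), each row's expected payoff is r1: -21/4; r2: -3/2; r3: 15/4.
Taking the (2/11, 7/11, 2/11)-weighted average: (2/11)·(-21/4) + (7/11)·(-3/2) + (2/11)·(15/4) = -27/22.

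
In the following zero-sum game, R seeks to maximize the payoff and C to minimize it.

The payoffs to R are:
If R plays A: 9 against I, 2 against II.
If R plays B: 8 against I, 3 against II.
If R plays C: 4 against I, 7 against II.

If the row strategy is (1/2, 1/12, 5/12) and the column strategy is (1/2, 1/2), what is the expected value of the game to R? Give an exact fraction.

Against (1/2, 1/2), each row's expected payoff is A: 11/2; B: 11/2; C: 11/2.
Taking the (1/2, 1/12, 5/12)-weighted average: (1/2)·(11/2) + (1/12)·(11/2) + (5/12)·(11/2) = 11/2.

11/2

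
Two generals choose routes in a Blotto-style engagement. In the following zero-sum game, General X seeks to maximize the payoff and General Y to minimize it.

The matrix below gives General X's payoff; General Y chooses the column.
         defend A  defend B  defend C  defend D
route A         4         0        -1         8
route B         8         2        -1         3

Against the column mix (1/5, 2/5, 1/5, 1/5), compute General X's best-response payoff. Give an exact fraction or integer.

14/5

route A: (4)·(1/5) + (0)·(2/5) + (-1)·(1/5) + (8)·(1/5) = 11/5.
route B: (8)·(1/5) + (2)·(2/5) + (-1)·(1/5) + (3)·(1/5) = 14/5.
The best pure response is route B with expected payoff 14/5.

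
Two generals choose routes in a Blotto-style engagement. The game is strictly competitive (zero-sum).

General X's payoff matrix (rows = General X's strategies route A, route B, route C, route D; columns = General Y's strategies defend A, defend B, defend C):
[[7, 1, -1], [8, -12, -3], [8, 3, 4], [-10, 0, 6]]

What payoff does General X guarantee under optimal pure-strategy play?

Row minima: -1, -12, 3, -10 → General X's maximin is 3.
Column maxima: 8, 3, 6 → General Y's minimax is 3.
They coincide at (route C, defend B), so the value is 3.

3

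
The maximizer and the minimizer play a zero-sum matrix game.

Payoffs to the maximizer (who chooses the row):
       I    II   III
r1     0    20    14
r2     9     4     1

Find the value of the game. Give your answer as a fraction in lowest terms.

Column II is strictly dominated by III for the minimizer (it gives the maximizer more in every row).
The remaining 2×2 game on (r1, r2) × (I, III) has no saddle point. Let the maximizer play r1 with probability p; indifference gives 9(1−p) = 14p + (1−p), so p = 4/11.
Similarly the minimizer's optimal q on I is 13/22, and the value is 0·(13/22) + (14)·(9/22) = 63/11.

63/11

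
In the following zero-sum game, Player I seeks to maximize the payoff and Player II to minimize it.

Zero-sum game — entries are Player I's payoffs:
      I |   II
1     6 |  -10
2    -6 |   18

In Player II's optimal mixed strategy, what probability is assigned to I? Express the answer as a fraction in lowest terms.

7/10

Row minima are -10 and -6, so Player I's maximin is -6; column maxima are 6 and 18, so Player II's minimax is 6. These differ, so the equilibrium is in mixed strategies.
Let Player II play I with probability q. Player I is indifferent when 6q − 10(1−q) = −6q + 18(1−q), giving q = 7/10.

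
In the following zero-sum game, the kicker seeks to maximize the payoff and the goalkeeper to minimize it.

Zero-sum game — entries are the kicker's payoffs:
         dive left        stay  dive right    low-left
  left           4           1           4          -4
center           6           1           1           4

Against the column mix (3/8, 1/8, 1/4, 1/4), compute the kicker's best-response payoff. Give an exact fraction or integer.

left: (4)·(3/8) + (1)·(1/8) + (4)·(1/4) + (-4)·(1/4) = 13/8.
center: (6)·(3/8) + (1)·(1/8) + (1)·(1/4) + (4)·(1/4) = 29/8.
The best pure response is center with expected payoff 29/8.

29/8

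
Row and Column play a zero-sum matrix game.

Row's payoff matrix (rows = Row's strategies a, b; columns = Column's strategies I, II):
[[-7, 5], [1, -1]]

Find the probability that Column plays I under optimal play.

Row minima are -7 and -1, so Row's maximin is -1; column maxima are 1 and 5, so Column's minimax is 1. These differ, so the equilibrium is in mixed strategies.
Let Column play I with probability q. Row is indifferent when −7q + 5(1−q) = q − (1−q), giving q = 3/7.

3/7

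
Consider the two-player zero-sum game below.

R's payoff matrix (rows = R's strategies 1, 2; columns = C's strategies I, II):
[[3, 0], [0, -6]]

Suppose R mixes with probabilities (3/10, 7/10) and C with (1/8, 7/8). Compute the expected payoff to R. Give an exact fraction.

Against (1/8, 7/8), each row's expected payoff is 1: 3/8; 2: -21/4.
Taking the (3/10, 7/10)-weighted average: (3/10)·(3/8) + (7/10)·(-21/4) = -57/16.

-57/16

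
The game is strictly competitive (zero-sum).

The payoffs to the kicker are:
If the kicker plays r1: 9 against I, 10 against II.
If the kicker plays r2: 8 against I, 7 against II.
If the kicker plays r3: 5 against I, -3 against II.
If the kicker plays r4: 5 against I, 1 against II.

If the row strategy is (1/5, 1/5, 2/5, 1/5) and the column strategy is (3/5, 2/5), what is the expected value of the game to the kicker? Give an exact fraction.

24/5

Against (3/5, 2/5), each row's expected payoff is r1: 47/5; r2: 38/5; r3: 9/5; r4: 17/5.
Taking the (1/5, 1/5, 2/5, 1/5)-weighted average: (1/5)·(47/5) + (1/5)·(38/5) + (2/5)·(9/5) + (1/5)·(17/5) = 24/5.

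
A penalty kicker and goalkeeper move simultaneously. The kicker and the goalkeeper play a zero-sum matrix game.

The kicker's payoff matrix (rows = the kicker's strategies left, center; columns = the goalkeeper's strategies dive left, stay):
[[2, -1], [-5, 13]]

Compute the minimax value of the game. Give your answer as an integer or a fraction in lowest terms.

1

Row minima are -1 and -5, so the kicker's maximin is -1; column maxima are 2 and 13, so the goalkeeper's minimax is 2. These differ, so the equilibrium is in mixed strategies.
Let the kicker play left with probability p. The goalkeeper is indifferent when 2p − 5(1−p) = −p + 13(1−p), giving p = 6/7.
Let the goalkeeper play dive left with probability q. The kicker is indifferent when 2q − (1−q) = −5q + 13(1−q), giving q = 2/3.
The value is 2·(2/3) + (-1)·(1/3) = 1.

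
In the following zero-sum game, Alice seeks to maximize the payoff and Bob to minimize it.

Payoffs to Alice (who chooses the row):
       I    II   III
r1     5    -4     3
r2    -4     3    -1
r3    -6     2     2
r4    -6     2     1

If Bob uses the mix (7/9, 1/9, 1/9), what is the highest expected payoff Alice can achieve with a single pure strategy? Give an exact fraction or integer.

34/9

r1: (5)·(7/9) + (-4)·(1/9) + (3)·(1/9) = 34/9.
r2: (-4)·(7/9) + (3)·(1/9) + (-1)·(1/9) = -26/9.
r3: (-6)·(7/9) + (2)·(1/9) + (2)·(1/9) = -38/9.
r4: (-6)·(7/9) + (2)·(1/9) + (1)·(1/9) = -13/3.
The best pure response is r1 with expected payoff 34/9.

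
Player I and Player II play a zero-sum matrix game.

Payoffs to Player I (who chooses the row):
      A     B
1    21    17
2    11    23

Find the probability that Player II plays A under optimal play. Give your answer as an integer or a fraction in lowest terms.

3/8

Row minima are 17 and 11, so Player I's maximin is 17; column maxima are 21 and 23, so Player II's minimax is 21. These differ, so the equilibrium is in mixed strategies.
Let Player II play A with probability q. Player I is indifferent when 21q + 17(1−q) = 11q + 23(1−q), giving q = 3/8.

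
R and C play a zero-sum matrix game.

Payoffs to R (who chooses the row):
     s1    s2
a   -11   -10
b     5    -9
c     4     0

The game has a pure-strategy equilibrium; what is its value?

0

Row minima: -11, -9, 0 → R's maximin is 0.
Column maxima: 5, 0 → C's minimax is 0.
They coincide at (c, s2), so the value is 0.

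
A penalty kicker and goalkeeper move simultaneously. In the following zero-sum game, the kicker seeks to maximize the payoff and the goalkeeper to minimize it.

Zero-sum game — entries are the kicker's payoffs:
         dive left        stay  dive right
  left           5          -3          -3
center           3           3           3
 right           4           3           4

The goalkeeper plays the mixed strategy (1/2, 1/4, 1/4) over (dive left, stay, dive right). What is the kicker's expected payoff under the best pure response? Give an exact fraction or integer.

left: (5)·(1/2) + (-3)·(1/4) + (-3)·(1/4) = 1.
center: (3)·(1/2) + (3)·(1/4) + (3)·(1/4) = 3.
right: (4)·(1/2) + (3)·(1/4) + (4)·(1/4) = 15/4.
The best pure response is right with expected payoff 15/4.

15/4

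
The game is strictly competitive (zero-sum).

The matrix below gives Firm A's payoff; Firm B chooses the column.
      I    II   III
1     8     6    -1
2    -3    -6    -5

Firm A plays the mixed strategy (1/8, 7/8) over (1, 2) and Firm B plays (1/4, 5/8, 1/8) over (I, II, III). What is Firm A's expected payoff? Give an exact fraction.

Against (1/4, 5/8, 1/8), each row's expected payoff is 1: 45/8; 2: -41/8.
Taking the (1/8, 7/8)-weighted average: (1/8)·(45/8) + (7/8)·(-41/8) = -121/32.

-121/32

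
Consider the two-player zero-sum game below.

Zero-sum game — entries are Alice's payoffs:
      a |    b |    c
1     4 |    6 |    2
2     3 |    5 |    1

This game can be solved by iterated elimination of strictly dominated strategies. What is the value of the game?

Row 2 is strictly dominated by row 1 (4>3, 6>5, 2>1); eliminate 2.
Column a is strictly dominated by c for Bob (2<4); eliminate a.
Column b is strictly dominated by c for Bob (2<6); eliminate b.
Only (1, c) remains, with payoff 2.

2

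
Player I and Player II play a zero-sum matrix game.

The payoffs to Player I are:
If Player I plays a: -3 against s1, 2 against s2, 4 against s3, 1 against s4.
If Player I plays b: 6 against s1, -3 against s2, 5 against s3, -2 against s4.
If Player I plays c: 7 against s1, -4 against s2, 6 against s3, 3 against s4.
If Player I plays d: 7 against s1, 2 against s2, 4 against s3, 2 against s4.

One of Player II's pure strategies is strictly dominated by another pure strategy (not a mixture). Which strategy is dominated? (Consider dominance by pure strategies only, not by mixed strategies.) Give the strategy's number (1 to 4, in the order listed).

3

Player II prefers columns that give Player I less. Compare s3 with s2: 2 < 4, -3 < 5, -4 < 6, 2 < 4.
So s2 strictly dominates s3 for Player II; s3 is strictly dominated.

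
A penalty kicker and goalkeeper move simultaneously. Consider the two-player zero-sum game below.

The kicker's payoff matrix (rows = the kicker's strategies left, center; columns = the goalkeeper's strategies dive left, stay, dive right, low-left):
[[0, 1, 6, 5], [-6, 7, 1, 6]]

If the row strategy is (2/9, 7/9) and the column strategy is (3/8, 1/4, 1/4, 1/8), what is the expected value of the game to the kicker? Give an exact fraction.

Against (3/8, 1/4, 1/4, 1/8), each row's expected payoff is left: 19/8; center: 1/2.
Taking the (2/9, 7/9)-weighted average: (2/9)·(19/8) + (7/9)·(1/2) = 11/12.

11/12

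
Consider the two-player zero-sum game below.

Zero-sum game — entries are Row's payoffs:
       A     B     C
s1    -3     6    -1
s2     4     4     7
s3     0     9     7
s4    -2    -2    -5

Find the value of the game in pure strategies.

Row minima: -3, 4, 0, -5 → Row's maximin is 4.
Column maxima: 4, 9, 7 → Column's minimax is 4.
They coincide at (s2, A), so the value is 4.

4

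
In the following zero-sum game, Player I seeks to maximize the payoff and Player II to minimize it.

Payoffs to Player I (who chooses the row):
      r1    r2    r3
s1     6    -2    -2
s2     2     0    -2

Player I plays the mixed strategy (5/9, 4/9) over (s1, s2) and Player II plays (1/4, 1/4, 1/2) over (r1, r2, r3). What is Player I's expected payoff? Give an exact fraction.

Against (1/4, 1/4, 1/2), each row's expected payoff is s1: 0; s2: -1/2.
Taking the (5/9, 4/9)-weighted average: (5/9)·(0) + (4/9)·(-1/2) = -2/9.

-2/9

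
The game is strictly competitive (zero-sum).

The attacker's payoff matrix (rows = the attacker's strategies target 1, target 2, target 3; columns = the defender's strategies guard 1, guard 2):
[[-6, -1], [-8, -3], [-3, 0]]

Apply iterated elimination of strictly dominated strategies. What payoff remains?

Row target 1 is strictly dominated by row target 3 (-3>-6, 0>-1); eliminate target 1.
Column guard 2 is strictly dominated by guard 1 for the defender (-8<-3, -3<0); eliminate guard 2.
Row target 2 is strictly dominated by row target 3 (-3>-8); eliminate target 2.
Only (target 3, guard 1) remains, with payoff -3.

-3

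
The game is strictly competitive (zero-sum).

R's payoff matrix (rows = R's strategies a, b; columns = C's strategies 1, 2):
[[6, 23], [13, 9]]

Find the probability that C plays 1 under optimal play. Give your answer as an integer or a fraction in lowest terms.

Row minima are 6 and 9, so R's maximin is 9; column maxima are 13 and 23, so C's minimax is 13. These differ, so the equilibrium is in mixed strategies.
Let C play 1 with probability q. R is indifferent when 6q + 23(1−q) = 13q + 9(1−q), giving q = 2/3.

2/3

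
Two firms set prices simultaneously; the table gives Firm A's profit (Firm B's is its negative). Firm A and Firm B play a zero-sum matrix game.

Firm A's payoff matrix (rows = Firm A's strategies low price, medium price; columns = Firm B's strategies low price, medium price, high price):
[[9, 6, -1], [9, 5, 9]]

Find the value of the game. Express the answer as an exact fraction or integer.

Column low price is strictly dominated by medium price for Firm B (it gives Firm A more in every row).
The remaining 2×2 game on (low price, medium price) × (medium price, high price) has no saddle point. Let Firm A play low price with probability p; indifference gives 6p + 5(1−p) = −p + 9(1−p), so p = 4/11.
Similarly Firm B's optimal q on medium price is 10/11, and the value is 6·(10/11) + (-1)·(1/11) = 59/11.

59/11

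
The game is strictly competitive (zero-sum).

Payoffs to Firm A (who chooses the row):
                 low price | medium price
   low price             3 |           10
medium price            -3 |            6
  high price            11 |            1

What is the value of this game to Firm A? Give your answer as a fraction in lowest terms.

Row medium price is strictly dominated by row low price, so Firm A never plays it.
The remaining 2×2 game on (low price, high price) × (low price, medium price) has no saddle point. Let Firm A play low price with probability p; indifference gives 3p + 11(1−p) = 10p + (1−p), so p = 10/17.
Similarly Firm B's optimal q on low price is 9/17, and the value is 3·(9/17) + (10)·(8/17) = 107/17.

107/17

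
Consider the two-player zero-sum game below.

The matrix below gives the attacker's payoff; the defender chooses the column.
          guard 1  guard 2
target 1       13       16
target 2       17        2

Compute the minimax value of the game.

41/3

Row minima are 13 and 2, so the attacker's maximin is 13; column maxima are 17 and 16, so the defender's minimax is 16. These differ, so the equilibrium is in mixed strategies.
Let the attacker play target 1 with probability p. The defender is indifferent when 13p + 17(1−p) = 16p + 2(1−p), giving p = 5/6.
Let the defender play guard 1 with probability q. The attacker is indifferent when 13q + 16(1−q) = 17q + 2(1−q), giving q = 7/9.
The value is 13·(7/9) + (16)·(2/9) = 41/3.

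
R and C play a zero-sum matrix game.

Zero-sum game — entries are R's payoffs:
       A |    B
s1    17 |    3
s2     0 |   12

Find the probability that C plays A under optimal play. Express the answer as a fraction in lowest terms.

9/26

Row minima are 3 and 0, so R's maximin is 3; column maxima are 17 and 12, so C's minimax is 12. These differ, so the equilibrium is in mixed strategies.
Let C play A with probability q. R is indifferent when 17q + 3(1−q) = 12(1−q), giving q = 9/26.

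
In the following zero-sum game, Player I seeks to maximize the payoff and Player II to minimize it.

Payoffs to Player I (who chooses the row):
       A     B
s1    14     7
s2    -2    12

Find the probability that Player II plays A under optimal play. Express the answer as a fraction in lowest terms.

Row minima are 7 and -2, so Player I's maximin is 7; column maxima are 14 and 12, so Player II's minimax is 12. These differ, so the equilibrium is in mixed strategies.
Let Player II play A with probability q. Player I is indifferent when 14q + 7(1−q) = −2q + 12(1−q), giving q = 5/21.

5/21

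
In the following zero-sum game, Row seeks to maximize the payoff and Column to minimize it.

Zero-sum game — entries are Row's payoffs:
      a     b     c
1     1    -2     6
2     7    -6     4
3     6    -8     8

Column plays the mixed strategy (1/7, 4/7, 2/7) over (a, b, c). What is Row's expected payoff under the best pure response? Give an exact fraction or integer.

1: (1)·(1/7) + (-2)·(4/7) + (6)·(2/7) = 5/7.
2: (7)·(1/7) + (-6)·(4/7) + (4)·(2/7) = -9/7.
3: (6)·(1/7) + (-8)·(4/7) + (8)·(2/7) = -10/7.
The best pure response is 1 with expected payoff 5/7.

5/7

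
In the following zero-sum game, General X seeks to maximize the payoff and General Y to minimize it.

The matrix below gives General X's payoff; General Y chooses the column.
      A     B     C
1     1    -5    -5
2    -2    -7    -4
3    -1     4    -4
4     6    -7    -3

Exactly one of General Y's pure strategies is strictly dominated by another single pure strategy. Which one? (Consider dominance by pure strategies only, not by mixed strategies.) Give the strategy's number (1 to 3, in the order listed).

1

General Y prefers columns that give General X less. Compare A with C: -5 < 1, -4 < -2, -4 < -1, -3 < 6.
So C strictly dominates A for General Y; A is strictly dominated.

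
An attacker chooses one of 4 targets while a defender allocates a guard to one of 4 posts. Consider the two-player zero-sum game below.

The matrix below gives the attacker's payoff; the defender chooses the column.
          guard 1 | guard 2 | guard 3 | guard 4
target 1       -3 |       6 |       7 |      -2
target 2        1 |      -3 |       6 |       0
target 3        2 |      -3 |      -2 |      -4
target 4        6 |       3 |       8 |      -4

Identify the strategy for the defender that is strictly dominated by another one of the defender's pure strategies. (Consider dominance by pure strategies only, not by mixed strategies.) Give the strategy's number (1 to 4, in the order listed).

3

The defender prefers columns that give the attacker less. Compare guard 3 with guard 2: 6 < 7, -3 < 6, -3 < -2, 3 < 8.
So guard 2 strictly dominates guard 3 for the defender; guard 3 is strictly dominated.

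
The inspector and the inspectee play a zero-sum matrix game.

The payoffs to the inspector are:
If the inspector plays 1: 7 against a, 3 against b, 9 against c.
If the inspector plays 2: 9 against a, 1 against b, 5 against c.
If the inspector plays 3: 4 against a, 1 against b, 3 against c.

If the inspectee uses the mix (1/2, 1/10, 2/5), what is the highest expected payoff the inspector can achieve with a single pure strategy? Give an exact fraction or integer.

1: (7)·(1/2) + (3)·(1/10) + (9)·(2/5) = 37/5.
2: (9)·(1/2) + (1)·(1/10) + (5)·(2/5) = 33/5.
3: (4)·(1/2) + (1)·(1/10) + (3)·(2/5) = 33/10.
The best pure response is 1 with expected payoff 37/5.

37/5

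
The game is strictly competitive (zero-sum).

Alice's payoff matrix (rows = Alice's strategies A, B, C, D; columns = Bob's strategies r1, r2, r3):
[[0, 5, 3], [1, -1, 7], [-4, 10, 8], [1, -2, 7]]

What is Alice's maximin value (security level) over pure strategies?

The worst-case payoff for each row is A: 0, B: -1, C: -4, D: -2.
The best of these is 0.

0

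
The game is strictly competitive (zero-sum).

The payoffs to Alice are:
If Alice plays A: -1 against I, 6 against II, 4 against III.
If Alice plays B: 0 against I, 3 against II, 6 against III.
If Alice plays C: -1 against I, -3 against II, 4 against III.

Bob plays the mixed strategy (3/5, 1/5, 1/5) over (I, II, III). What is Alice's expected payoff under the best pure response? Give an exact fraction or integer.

9/5

A: (-1)·(3/5) + (6)·(1/5) + (4)·(1/5) = 7/5.
B: (0)·(3/5) + (3)·(1/5) + (6)·(1/5) = 9/5.
C: (-1)·(3/5) + (-3)·(1/5) + (4)·(1/5) = -2/5.
The best pure response is B with expected payoff 9/5.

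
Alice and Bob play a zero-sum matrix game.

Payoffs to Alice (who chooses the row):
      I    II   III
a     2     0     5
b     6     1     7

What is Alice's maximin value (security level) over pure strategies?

The worst-case payoff for each row is a: 0, b: 1.
The best of these is 1.

1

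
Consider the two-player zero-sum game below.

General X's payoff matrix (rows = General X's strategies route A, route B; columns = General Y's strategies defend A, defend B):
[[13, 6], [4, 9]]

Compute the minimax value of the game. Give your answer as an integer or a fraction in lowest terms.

Row minima are 6 and 4, so General X's maximin is 6; column maxima are 13 and 9, so General Y's minimax is 9. These differ, so the equilibrium is in mixed strategies.
Let General X play route A with probability p. General Y is indifferent when 13p + 4(1−p) = 6p + 9(1−p), giving p = 5/12.
Let General Y play defend A with probability q. General X is indifferent when 13q + 6(1−q) = 4q + 9(1−q), giving q = 1/4.
The value is 13·(1/4) + (6)·(3/4) = 31/4.

31/4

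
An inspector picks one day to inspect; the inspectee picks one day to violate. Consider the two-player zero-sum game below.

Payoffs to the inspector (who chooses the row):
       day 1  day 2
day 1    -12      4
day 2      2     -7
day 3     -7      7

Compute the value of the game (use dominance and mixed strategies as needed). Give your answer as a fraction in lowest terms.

-35/23

Row day 1 is strictly dominated by row day 3, so the inspector never plays it.
The remaining 2×2 game on (day 2, day 3) × (day 1, day 2) has no saddle point. Let the inspector play day 2 with probability p; indifference gives 2p − 7(1−p) = −7p + 7(1−p), so p = 14/23.
Similarly the inspectee's optimal q on day 1 is 14/23, and the value is 2·(14/23) + (-7)·(9/23) = -35/23.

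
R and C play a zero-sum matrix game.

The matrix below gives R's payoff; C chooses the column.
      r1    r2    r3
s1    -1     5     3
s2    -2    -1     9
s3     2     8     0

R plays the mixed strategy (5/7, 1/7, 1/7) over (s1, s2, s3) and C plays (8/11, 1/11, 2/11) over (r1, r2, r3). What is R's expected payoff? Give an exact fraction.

Against (8/11, 1/11, 2/11), each row's expected payoff is s1: 3/11; s2: 1/11; s3: 24/11.
Taking the (5/7, 1/7, 1/7)-weighted average: (5/7)·(3/11) + (1/7)·(1/11) + (1/7)·(24/11) = 40/77.

40/77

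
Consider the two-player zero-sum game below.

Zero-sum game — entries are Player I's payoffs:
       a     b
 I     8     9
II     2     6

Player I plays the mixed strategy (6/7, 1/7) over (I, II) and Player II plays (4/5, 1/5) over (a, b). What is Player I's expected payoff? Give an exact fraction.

52/7

Against (4/5, 1/5), each row's expected payoff is I: 41/5; II: 14/5.
Taking the (6/7, 1/7)-weighted average: (6/7)·(41/5) + (1/7)·(14/5) = 52/7.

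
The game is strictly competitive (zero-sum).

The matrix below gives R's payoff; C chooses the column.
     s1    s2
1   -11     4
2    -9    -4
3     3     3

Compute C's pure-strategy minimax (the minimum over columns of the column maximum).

The worst case (largest entry) in each column is s1: 3, s2: 4.
The best (smallest) of these is 3.

3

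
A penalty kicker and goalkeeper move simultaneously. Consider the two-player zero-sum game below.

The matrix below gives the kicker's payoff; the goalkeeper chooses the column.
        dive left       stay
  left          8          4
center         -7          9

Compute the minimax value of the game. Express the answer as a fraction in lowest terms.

Row minima are 4 and -7, so the kicker's maximin is 4; column maxima are 8 and 9, so the goalkeeper's minimax is 8. These differ, so the equilibrium is in mixed strategies.
Let the kicker play left with probability p. The goalkeeper is indifferent when 8p − 7(1−p) = 4p + 9(1−p), giving p = 4/5.
Let the goalkeeper play dive left with probability q. The kicker is indifferent when 8q + 4(1−q) = −7q + 9(1−q), giving q = 1/4.
The value is 8·(1/4) + (4)·(3/4) = 5.

5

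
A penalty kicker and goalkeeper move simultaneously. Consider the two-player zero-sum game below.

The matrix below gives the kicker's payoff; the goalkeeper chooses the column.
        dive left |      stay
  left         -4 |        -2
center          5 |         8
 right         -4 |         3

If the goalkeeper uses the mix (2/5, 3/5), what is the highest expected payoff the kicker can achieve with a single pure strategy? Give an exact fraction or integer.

left: (-4)·(2/5) + (-2)·(3/5) = -14/5.
center: (5)·(2/5) + (8)·(3/5) = 34/5.
right: (-4)·(2/5) + (3)·(3/5) = 1/5.
The best pure response is center with expected payoff 34/5.

34/5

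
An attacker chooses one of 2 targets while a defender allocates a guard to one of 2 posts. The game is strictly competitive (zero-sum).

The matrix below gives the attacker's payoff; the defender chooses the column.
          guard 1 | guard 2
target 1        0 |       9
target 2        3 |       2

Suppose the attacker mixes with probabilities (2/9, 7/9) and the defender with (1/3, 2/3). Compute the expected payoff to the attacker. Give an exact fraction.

85/27

Against (1/3, 2/3), each row's expected payoff is target 1: 6; target 2: 7/3.
Taking the (2/9, 7/9)-weighted average: (2/9)·(6) + (7/9)·(7/3) = 85/27.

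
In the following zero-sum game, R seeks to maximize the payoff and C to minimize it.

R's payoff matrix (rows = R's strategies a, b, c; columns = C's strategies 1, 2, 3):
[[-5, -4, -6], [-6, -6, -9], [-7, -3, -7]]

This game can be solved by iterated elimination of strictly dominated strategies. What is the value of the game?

-6

Row b is strictly dominated by row a (-5>-6, -4>-6, -6>-9); eliminate b.
Column 2 is strictly dominated by 1 for C (-5<-4, -7<-3); eliminate 2.
Row c is strictly dominated by row a (-5>-7, -6>-7); eliminate c.
Column 1 is strictly dominated by 3 for C (-6<-5); eliminate 1.
Only (a, 3) remains, with payoff -6.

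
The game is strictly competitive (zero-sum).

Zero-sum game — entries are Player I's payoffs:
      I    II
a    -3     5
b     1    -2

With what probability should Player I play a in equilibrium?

Row minima are -3 and -2, so Player I's maximin is -2; column maxima are 1 and 5, so Player II's minimax is 1. These differ, so the equilibrium is in mixed strategies.
Let Player I play a with probability p. Player II is indifferent when −3p + (1−p) = 5p − 2(1−p), giving p = 3/11.

3/11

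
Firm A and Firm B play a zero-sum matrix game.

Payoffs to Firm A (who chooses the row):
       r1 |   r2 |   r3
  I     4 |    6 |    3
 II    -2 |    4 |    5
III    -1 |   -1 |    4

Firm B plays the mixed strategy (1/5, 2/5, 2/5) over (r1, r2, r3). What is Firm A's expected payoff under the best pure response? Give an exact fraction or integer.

22/5

I: (4)·(1/5) + (6)·(2/5) + (3)·(2/5) = 22/5.
II: (-2)·(1/5) + (4)·(2/5) + (5)·(2/5) = 16/5.
III: (-1)·(1/5) + (-1)·(2/5) + (4)·(2/5) = 1.
The best pure response is I with expected payoff 22/5.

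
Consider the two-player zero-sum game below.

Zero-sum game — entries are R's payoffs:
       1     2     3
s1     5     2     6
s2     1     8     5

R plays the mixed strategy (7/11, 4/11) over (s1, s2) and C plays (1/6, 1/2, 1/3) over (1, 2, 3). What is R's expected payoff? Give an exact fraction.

301/66

Against (1/6, 1/2, 1/3), each row's expected payoff is s1: 23/6; s2: 35/6.
Taking the (7/11, 4/11)-weighted average: (7/11)·(23/6) + (4/11)·(35/6) = 301/66.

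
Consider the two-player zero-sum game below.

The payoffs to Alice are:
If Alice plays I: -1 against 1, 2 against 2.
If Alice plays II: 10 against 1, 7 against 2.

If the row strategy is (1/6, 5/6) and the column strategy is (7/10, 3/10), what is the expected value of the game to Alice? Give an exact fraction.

227/30

Against (7/10, 3/10), each row's expected payoff is I: -1/10; II: 91/10.
Taking the (1/6, 5/6)-weighted average: (1/6)·(-1/10) + (5/6)·(91/10) = 227/30.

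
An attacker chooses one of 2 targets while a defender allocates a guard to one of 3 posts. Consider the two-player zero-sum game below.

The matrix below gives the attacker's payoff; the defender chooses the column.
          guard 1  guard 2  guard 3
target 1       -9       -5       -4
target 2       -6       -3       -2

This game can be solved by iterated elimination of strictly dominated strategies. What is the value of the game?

-6

Column guard 3 is strictly dominated by guard 1 for the defender (-9<-4, -6<-2); eliminate guard 3.
Column guard 2 is strictly dominated by guard 1 for the defender (-9<-5, -6<-3); eliminate guard 2.
Row target 1 is strictly dominated by row target 2 (-6>-9); eliminate target 1.
Only (target 2, guard 1) remains, with payoff -6.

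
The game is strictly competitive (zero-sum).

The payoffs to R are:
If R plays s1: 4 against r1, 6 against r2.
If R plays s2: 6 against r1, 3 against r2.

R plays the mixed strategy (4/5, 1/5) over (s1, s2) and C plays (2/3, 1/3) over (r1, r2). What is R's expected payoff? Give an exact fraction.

71/15

Against (2/3, 1/3), each row's expected payoff is s1: 14/3; s2: 5.
Taking the (4/5, 1/5)-weighted average: (4/5)·(14/3) + (1/5)·(5) = 71/15.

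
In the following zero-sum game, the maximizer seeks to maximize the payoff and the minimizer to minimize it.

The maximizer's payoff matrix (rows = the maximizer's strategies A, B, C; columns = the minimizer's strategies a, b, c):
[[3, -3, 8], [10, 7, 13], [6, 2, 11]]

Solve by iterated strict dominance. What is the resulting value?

Column a is strictly dominated by b for the minimizer (-3<3, 7<10, 2<6); eliminate a.
Row A is strictly dominated by row B (7>-3, 13>8); eliminate A.
Column c is strictly dominated by b for the minimizer (7<13, 2<11); eliminate c.
Row C is strictly dominated by row B (7>2); eliminate C.
Only (B, b) remains, with payoff 7.

7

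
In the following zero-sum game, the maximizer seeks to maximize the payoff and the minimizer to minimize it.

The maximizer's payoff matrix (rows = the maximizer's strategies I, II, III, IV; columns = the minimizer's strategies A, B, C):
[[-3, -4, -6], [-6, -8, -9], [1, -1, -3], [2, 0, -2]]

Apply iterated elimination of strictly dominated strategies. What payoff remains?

-2

Row II is strictly dominated by row I (-3>-6, -4>-8, -6>-9); eliminate II.
Column B is strictly dominated by C for the minimizer (-6<-4, -3<-1, -2<0); eliminate B.
Row III is strictly dominated by row IV (2>1, -2>-3); eliminate III.
Row I is strictly dominated by row IV (2>-3, -2>-6); eliminate I.
Column A is strictly dominated by C for the minimizer (-2<2); eliminate A.
Only (IV, C) remains, with payoff -2.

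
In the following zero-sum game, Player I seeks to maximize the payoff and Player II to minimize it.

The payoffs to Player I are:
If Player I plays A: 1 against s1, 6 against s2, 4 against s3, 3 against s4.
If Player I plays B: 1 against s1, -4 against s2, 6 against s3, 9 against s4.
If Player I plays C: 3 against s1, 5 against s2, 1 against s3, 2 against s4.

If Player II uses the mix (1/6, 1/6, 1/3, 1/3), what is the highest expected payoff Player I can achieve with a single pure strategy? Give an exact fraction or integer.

A: (1)·(1/6) + (6)·(1/6) + (4)·(1/3) + (3)·(1/3) = 7/2.
B: (1)·(1/6) + (-4)·(1/6) + (6)·(1/3) + (9)·(1/3) = 9/2.
C: (3)·(1/6) + (5)·(1/6) + (1)·(1/3) + (2)·(1/3) = 7/3.
The best pure response is B with expected payoff 9/2.

9/2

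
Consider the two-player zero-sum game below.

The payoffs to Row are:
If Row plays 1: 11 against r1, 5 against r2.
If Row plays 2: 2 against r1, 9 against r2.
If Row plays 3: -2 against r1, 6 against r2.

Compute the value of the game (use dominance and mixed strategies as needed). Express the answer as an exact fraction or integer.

89/13

Row 3 is strictly dominated by row 2, so Row never plays it.
The remaining 2×2 game on (1, 2) × (r1, r2) has no saddle point. Let Row play 1 with probability p; indifference gives 11p + 2(1−p) = 5p + 9(1−p), so p = 7/13.
Similarly Column's optimal q on r1 is 4/13, and the value is 11·(4/13) + (5)·(9/13) = 89/13.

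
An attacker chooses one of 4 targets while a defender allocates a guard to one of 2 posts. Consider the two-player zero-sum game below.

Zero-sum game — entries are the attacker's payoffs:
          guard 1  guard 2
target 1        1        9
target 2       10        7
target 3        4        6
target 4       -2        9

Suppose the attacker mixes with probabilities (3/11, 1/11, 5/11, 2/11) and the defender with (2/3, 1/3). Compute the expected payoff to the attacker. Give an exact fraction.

140/33

Against (2/3, 1/3), each row's expected payoff is target 1: 11/3; target 2: 9; target 3: 14/3; target 4: 5/3.
Taking the (3/11, 1/11, 5/11, 2/11)-weighted average: (3/11)·(11/3) + (1/11)·(9) + (5/11)·(14/3) + (2/11)·(5/3) = 140/33.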